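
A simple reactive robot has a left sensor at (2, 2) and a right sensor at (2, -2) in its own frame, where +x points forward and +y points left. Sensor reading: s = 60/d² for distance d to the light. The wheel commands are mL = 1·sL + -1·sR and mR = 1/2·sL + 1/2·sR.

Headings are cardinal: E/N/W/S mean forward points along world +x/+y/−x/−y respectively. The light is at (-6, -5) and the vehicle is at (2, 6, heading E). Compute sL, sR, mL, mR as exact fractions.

60/269 60/181 -5280/48689 13500/48689

left sensor world pos  = (4, 8); dL² = 269
right sensor world pos = (4, 4); dR² = 181
sL = 60/269 = 60/269
sR = 60/181 = 60/181
mL = 1·sL + -1·sR = -5280/48689
mR = 1/2·sL + 1/2·sR = 13500/48689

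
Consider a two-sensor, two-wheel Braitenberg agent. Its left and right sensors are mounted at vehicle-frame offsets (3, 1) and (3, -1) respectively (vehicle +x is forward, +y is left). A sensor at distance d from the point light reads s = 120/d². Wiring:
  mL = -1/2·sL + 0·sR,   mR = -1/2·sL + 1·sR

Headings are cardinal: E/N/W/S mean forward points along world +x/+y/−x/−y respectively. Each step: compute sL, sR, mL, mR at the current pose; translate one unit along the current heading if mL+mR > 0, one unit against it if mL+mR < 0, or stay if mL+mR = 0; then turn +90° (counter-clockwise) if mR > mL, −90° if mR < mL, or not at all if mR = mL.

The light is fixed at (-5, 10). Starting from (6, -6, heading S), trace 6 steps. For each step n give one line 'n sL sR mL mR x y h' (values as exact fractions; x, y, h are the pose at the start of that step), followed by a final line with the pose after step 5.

n=0: pose=(6,-6,S); sL=24/101, sR=120/461; mL=-12/101, mR=6588/46561; mL+mR=1056/46561 → advance +1; mR−mL=120/461 → turn +1·90°
n=1: pose=(6,-7,E); sL=30/113, sR=3/13; mL=-15/113, mR=144/1469; mL+mR=-51/1469 → advance -1; mR−mL=3/13 → turn +1·90°
n=2: pose=(5,-7,N); sL=120/277, sR=120/317; mL=-60/277, mR=14220/87809; mL+mR=-4800/87809 → advance -1; mR−mL=120/317 → turn +1·90°
n=3: pose=(5,-8,W); sL=12/41, sR=60/169; mL=-6/41, mR=1446/6929; mL+mR=432/6929 → advance +1; mR−mL=60/169 → turn +1·90°
n=4: pose=(4,-8,S); sL=120/541, sR=24/101; mL=-60/541, mR=6924/54641; mL+mR=864/54641 → advance +1; mR−mL=24/101 → turn +1·90°
n=5: pose=(4,-9,E); sL=10/39, sR=15/68; mL=-5/39, mR=245/2652; mL+mR=-95/2652 → advance -1; mR−mL=15/68 → turn +1·90°

0 24/101 120/461 -12/101 6588/46561 6 -6 S
1 30/113 3/13 -15/113 144/1469 6 -7 E
2 120/277 120/317 -60/277 14220/87809 5 -7 N
3 12/41 60/169 -6/41 1446/6929 5 -8 W
4 120/541 24/101 -60/541 6924/54641 4 -8 S
5 10/39 15/68 -5/39 245/2652 4 -9 E
final 3 -9 N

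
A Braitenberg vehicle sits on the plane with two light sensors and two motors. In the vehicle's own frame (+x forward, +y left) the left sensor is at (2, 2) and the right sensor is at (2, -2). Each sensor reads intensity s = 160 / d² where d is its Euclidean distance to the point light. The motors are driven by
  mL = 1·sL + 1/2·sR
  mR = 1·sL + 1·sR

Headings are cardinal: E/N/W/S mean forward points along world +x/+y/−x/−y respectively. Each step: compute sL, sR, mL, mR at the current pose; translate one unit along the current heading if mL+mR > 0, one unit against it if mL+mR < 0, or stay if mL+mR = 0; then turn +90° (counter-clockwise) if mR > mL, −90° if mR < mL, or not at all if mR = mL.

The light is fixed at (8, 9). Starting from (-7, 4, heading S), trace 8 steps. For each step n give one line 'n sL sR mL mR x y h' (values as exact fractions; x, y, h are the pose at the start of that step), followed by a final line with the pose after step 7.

0 80/109 80/169 17880/18421 22240/18421 -7 4 S
1 32/37 160/233 10416/8621 13376/8621 -7 3 E
2 10/17 1 37/34 27/17 -6 3 N
3 32/61 32/53 2672/3233 3648/3233 -6 4 W
4 80/109 80/169 17880/18421 22240/18421 -7 4 S
5 32/37 160/233 10416/8621 13376/8621 -7 3 E
6 10/17 1 37/34 27/17 -6 3 N
7 32/61 32/53 2672/3233 3648/3233 -6 4 W
final -7 4 S

n=0: pose=(-7,4,S); sL=80/109, sR=80/169; mL=17880/18421, mR=22240/18421; mL+mR=40120/18421 → advance +1; mR−mL=40/169 → turn +1·90°
n=1: pose=(-7,3,E); sL=32/37, sR=160/233; mL=10416/8621, mR=13376/8621; mL+mR=23792/8621 → advance +1; mR−mL=80/233 → turn +1·90°
n=2: pose=(-6,3,N); sL=10/17, sR=1; mL=37/34, mR=27/17; mL+mR=91/34 → advance +1; mR−mL=1/2 → turn +1·90°
n=3: pose=(-6,4,W); sL=32/61, sR=32/53; mL=2672/3233, mR=3648/3233; mL+mR=6320/3233 → advance +1; mR−mL=16/53 → turn +1·90°
n=4: pose=(-7,4,S); sL=80/109, sR=80/169; mL=17880/18421, mR=22240/18421; mL+mR=40120/18421 → advance +1; mR−mL=40/169 → turn +1·90°
n=5: pose=(-7,3,E); sL=32/37, sR=160/233; mL=10416/8621, mR=13376/8621; mL+mR=23792/8621 → advance +1; mR−mL=80/233 → turn +1·90°
n=6: pose=(-6,3,N); sL=10/17, sR=1; mL=37/34, mR=27/17; mL+mR=91/34 → advance +1; mR−mL=1/2 → turn +1·90°
n=7: pose=(-6,4,W); sL=32/61, sR=32/53; mL=2672/3233, mR=3648/3233; mL+mR=6320/3233 → advance +1; mR−mL=16/53 → turn +1·90°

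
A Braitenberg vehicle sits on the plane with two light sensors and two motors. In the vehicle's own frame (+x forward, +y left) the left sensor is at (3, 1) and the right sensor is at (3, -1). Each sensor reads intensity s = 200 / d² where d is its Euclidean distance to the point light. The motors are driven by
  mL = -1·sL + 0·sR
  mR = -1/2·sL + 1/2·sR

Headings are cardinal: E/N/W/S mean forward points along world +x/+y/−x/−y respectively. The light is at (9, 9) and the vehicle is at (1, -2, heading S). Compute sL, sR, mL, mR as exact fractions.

40/49 200/277 -40/49 -640/13573

left sensor world pos  = (2, -5); dL² = 245
right sensor world pos = (0, -5); dR² = 277
sL = 200/245 = 40/49
sR = 200/277 = 200/277
mL = -1·sL + 0·sR = -40/49
mR = -1/2·sL + 1/2·sR = -640/13573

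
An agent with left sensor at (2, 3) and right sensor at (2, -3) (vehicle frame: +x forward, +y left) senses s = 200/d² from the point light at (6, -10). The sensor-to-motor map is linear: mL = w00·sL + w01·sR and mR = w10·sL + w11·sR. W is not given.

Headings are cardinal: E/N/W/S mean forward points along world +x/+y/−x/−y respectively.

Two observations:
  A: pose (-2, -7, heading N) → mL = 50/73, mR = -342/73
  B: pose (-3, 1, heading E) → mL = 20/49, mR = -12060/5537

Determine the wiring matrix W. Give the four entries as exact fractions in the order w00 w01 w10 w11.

obs A: pose=(-2,-7,N) → sL=100/73, sR=4, mL=50/73, mR=-342/73
obs B: pose=(-3,1,E) → sL=40/49, sR=200/113, mL=20/49, mR=-12060/5537
sensor matrix S = [[100/73, 4], [40/49, 200/113]]; det S = -339840/404201
solve [mL_A; mL_B] = S·[w00; w01] and [mR_A; mR_B] = S·[w10; w11]:
  w00 = 1/2, w01 = 0, w10 = -1/2, w11 = -1

1/2 0 -1/2 -1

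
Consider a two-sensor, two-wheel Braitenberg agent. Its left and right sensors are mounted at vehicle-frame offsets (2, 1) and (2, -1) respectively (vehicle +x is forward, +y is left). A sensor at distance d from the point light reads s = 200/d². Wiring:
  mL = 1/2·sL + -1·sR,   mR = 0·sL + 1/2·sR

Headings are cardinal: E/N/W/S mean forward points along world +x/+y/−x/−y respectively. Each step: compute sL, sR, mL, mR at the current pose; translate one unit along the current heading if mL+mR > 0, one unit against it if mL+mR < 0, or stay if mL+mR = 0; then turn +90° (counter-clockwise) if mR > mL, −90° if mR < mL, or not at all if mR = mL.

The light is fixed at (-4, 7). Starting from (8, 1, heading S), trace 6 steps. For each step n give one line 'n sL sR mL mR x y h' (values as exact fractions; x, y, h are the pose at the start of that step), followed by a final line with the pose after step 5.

n=0: pose=(8,1,S); sL=200/233, sR=40/37; mL=-5620/8621, mR=20/37; mL+mR=-960/8621 → advance -1; mR−mL=10280/8621 → turn +1·90°
n=1: pose=(8,2,E); sL=50/53, sR=25/29; mL=-600/1537, mR=25/58; mL+mR=125/3074 → advance +1; mR−mL=2525/3074 → turn +1·90°
n=2: pose=(9,2,N); sL=200/153, sR=40/41; mL=-2020/6273, mR=20/41; mL+mR=1040/6273 → advance +1; mR−mL=5080/6273 → turn +1·90°
n=3: pose=(9,3,W); sL=100/73, sR=20/13; mL=-810/949, mR=10/13; mL+mR=-80/949 → advance -1; mR−mL=1540/949 → turn +1·90°
n=4: pose=(10,3,S); sL=200/261, sR=40/41; mL=-6340/10701, mR=20/41; mL+mR=-1120/10701 → advance -1; mR−mL=11560/10701 → turn +1·90°
n=5: pose=(10,4,E); sL=10/13, sR=25/34; mL=-155/442, mR=25/68; mL+mR=15/884 → advance +1; mR−mL=635/884 → turn +1·90°

0 200/233 40/37 -5620/8621 20/37 8 1 S
1 50/53 25/29 -600/1537 25/58 8 2 E
2 200/153 40/41 -2020/6273 20/41 9 2 N
3 100/73 20/13 -810/949 10/13 9 3 W
4 200/261 40/41 -6340/10701 20/41 10 3 S
5 10/13 25/34 -155/442 25/68 10 4 E
final 11 4 N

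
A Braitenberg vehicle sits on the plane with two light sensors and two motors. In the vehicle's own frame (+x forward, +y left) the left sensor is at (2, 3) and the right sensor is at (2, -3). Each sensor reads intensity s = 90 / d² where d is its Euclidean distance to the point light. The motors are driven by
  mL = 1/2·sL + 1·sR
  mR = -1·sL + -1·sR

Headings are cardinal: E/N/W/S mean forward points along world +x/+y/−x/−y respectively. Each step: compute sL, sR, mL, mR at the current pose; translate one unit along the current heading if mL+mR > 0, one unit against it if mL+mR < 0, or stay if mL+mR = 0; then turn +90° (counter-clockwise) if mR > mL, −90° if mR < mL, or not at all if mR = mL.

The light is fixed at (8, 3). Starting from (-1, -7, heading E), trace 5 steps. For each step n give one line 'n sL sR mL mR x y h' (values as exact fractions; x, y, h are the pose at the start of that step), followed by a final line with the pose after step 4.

n=0: pose=(-1,-7,E); sL=45/49, sR=45/109; mL=9315/10682, mR=-7110/5341; mL+mR=-45/98 → advance -1; mR−mL=-23535/10682 → turn -1·90°
n=1: pose=(-2,-7,S); sL=90/193, sR=90/313; mL=31455/60409, mR=-45540/60409; mL+mR=-45/193 → advance -1; mR−mL=-76995/60409 → turn -1·90°
n=2: pose=(-2,-6,W); sL=5/16, sR=1/2; mL=21/32, mR=-13/16; mL+mR=-5/32 → advance -1; mR−mL=-47/32 → turn -1·90°
n=3: pose=(-1,-6,N); sL=90/193, sR=18/17; mL=4239/3281, mR=-5004/3281; mL+mR=-45/193 → advance -1; mR−mL=-9243/3281 → turn -1·90°
n=4: pose=(-1,-7,E); sL=45/49, sR=45/109; mL=9315/10682, mR=-7110/5341; mL+mR=-45/98 → advance -1; mR−mL=-23535/10682 → turn -1·90°

0 45/49 45/109 9315/10682 -7110/5341 -1 -7 E
1 90/193 90/313 31455/60409 -45540/60409 -2 -7 S
2 5/16 1/2 21/32 -13/16 -2 -6 W
3 90/193 18/17 4239/3281 -5004/3281 -1 -6 N
4 45/49 45/109 9315/10682 -7110/5341 -1 -7 E
final -2 -7 S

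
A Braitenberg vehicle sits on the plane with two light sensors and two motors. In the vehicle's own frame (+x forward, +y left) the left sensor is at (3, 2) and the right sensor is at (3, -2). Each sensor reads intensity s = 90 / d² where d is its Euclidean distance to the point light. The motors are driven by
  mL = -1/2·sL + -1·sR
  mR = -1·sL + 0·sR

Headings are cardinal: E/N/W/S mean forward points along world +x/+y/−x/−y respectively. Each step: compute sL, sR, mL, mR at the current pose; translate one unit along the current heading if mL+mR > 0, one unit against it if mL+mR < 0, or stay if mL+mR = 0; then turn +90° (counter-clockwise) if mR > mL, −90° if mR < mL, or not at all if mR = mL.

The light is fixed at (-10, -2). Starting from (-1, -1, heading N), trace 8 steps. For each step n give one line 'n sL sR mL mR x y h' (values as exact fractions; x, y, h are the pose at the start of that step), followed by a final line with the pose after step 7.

n=0: pose=(-1,-1,N); sL=18/13, sR=90/137; mL=-2403/1781, mR=-18/13; mL+mR=-4869/1781 → advance -1; mR−mL=-63/1781 → turn -1·90°
n=1: pose=(-1,-2,E); sL=45/74, sR=45/74; mL=-135/148, mR=-45/74; mL+mR=-225/148 → advance -1; mR−mL=45/148 → turn +1·90°
n=2: pose=(-2,-2,N); sL=2, sR=90/109; mL=-199/109, mR=-2; mL+mR=-417/109 → advance -1; mR−mL=-19/109 → turn -1·90°
n=3: pose=(-2,-3,E); sL=45/61, sR=9/13; mL=-1683/1586, mR=-45/61; mL+mR=-2853/1586 → advance -1; mR−mL=513/1586 → turn +1·90°
n=4: pose=(-3,-3,N); sL=90/29, sR=18/17; mL=-1287/493, mR=-90/29; mL+mR=-2817/493 → advance -1; mR−mL=-243/493 → turn -1·90°
n=5: pose=(-3,-4,E); sL=9/10, sR=45/58; mL=-711/580, mR=-9/10; mL+mR=-1233/580 → advance -1; mR−mL=189/580 → turn +1·90°
n=6: pose=(-4,-4,N); sL=90/17, sR=18/13; mL=-891/221, mR=-90/17; mL+mR=-2061/221 → advance -1; mR−mL=-279/221 → turn -1·90°
n=7: pose=(-4,-5,E); sL=45/41, sR=45/53; mL=-6075/4346, mR=-45/41; mL+mR=-10845/4346 → advance -1; mR−mL=1305/4346 → turn +1·90°

0 18/13 90/137 -2403/1781 -18/13 -1 -1 N
1 45/74 45/74 -135/148 -45/74 -1 -2 E
2 2 90/109 -199/109 -2 -2 -2 N
3 45/61 9/13 -1683/1586 -45/61 -2 -3 E
4 90/29 18/17 -1287/493 -90/29 -3 -3 N
5 9/10 45/58 -711/580 -9/10 -3 -4 E
6 90/17 18/13 -891/221 -90/17 -4 -4 N
7 45/41 45/53 -6075/4346 -45/41 -4 -5 E
final -5 -5 N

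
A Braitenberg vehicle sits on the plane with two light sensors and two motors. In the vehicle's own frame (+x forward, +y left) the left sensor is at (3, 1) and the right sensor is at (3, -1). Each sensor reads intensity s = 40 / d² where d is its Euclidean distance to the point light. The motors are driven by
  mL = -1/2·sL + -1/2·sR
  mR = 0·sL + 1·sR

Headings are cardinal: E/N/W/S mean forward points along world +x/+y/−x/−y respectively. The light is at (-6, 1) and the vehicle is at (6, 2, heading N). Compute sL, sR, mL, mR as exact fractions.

left sensor world pos  = (5, 5); dL² = 137
right sensor world pos = (7, 5); dR² = 185
sL = 40/137 = 40/137
sR = 40/185 = 8/37
mL = -1/2·sL + -1/2·sR = -1288/5069
mR = 0·sL + 1·sR = 8/37

40/137 8/37 -1288/5069 8/37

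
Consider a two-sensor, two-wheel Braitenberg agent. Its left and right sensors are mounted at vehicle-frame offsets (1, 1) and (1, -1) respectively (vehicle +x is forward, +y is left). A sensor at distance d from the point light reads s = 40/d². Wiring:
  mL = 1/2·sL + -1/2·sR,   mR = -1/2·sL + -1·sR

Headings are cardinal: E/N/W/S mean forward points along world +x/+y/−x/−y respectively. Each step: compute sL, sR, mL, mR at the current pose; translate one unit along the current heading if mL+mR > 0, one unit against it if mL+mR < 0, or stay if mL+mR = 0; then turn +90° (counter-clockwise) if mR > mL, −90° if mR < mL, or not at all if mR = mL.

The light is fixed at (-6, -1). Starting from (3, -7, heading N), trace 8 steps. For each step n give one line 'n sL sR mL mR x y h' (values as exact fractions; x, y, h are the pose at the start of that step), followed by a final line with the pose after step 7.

0 40/89 8/25 144/2225 -1212/2225 3 -7 N
1 5/17 10/41 35/1394 -545/1394 3 -8 E
2 8/29 40/113 -128/3277 -1612/3277 2 -8 S
3 20/49 20/37 -120/1813 -1350/1813 2 -7 W
4 40/89 8/25 144/2225 -1212/2225 3 -7 N
5 5/17 10/41 35/1394 -545/1394 3 -8 E
6 8/29 40/113 -128/3277 -1612/3277 2 -8 S
7 20/49 20/37 -120/1813 -1350/1813 2 -7 W
final 3 -7 N

n=0: pose=(3,-7,N); sL=40/89, sR=8/25; mL=144/2225, mR=-1212/2225; mL+mR=-12/25 → advance -1; mR−mL=-1356/2225 → turn -1·90°
n=1: pose=(3,-8,E); sL=5/17, sR=10/41; mL=35/1394, mR=-545/1394; mL+mR=-15/41 → advance -1; mR−mL=-290/697 → turn -1·90°
n=2: pose=(2,-8,S); sL=8/29, sR=40/113; mL=-128/3277, mR=-1612/3277; mL+mR=-60/113 → advance -1; mR−mL=-1484/3277 → turn -1·90°
n=3: pose=(2,-7,W); sL=20/49, sR=20/37; mL=-120/1813, mR=-1350/1813; mL+mR=-30/37 → advance -1; mR−mL=-1230/1813 → turn -1·90°
n=4: pose=(3,-7,N); sL=40/89, sR=8/25; mL=144/2225, mR=-1212/2225; mL+mR=-12/25 → advance -1; mR−mL=-1356/2225 → turn -1·90°
n=5: pose=(3,-8,E); sL=5/17, sR=10/41; mL=35/1394, mR=-545/1394; mL+mR=-15/41 → advance -1; mR−mL=-290/697 → turn -1·90°
n=6: pose=(2,-8,S); sL=8/29, sR=40/113; mL=-128/3277, mR=-1612/3277; mL+mR=-60/113 → advance -1; mR−mL=-1484/3277 → turn -1·90°
n=7: pose=(2,-7,W); sL=20/49, sR=20/37; mL=-120/1813, mR=-1350/1813; mL+mR=-30/37 → advance -1; mR−mL=-1230/1813 → turn -1·90°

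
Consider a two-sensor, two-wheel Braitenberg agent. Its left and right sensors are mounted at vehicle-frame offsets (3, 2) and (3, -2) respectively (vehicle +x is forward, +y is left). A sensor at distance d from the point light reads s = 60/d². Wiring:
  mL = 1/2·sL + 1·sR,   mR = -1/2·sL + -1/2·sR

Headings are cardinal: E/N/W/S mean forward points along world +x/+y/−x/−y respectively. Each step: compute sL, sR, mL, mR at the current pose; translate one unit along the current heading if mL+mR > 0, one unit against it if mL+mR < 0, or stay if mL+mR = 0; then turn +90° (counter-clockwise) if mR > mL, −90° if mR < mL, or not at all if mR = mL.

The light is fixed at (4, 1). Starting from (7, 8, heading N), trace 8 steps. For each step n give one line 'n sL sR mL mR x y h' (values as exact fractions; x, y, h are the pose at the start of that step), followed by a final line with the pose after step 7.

0 60/101 12/25 1962/2525 -1356/2525 7 8 N
1 15/34 5/6 215/204 -65/102 7 9 E
2 60/61 60/29 4530/1769 -2700/1769 8 9 S
3 30/13 30/41 1005/533 -810/533 8 8 W
4 60/101 12/25 1962/2525 -1356/2525 7 8 N
5 15/34 5/6 215/204 -65/102 7 9 E
6 60/61 60/29 4530/1769 -2700/1769 8 9 S
7 30/13 30/41 1005/533 -810/533 8 8 W
final 7 8 N

n=0: pose=(7,8,N); sL=60/101, sR=12/25; mL=1962/2525, mR=-1356/2525; mL+mR=6/25 → advance +1; mR−mL=-3318/2525 → turn -1·90°
n=1: pose=(7,9,E); sL=15/34, sR=5/6; mL=215/204, mR=-65/102; mL+mR=5/12 → advance +1; mR−mL=-115/68 → turn -1·90°
n=2: pose=(8,9,S); sL=60/61, sR=60/29; mL=4530/1769, mR=-2700/1769; mL+mR=30/29 → advance +1; mR−mL=-7230/1769 → turn -1·90°
n=3: pose=(8,8,W); sL=30/13, sR=30/41; mL=1005/533, mR=-810/533; mL+mR=15/41 → advance +1; mR−mL=-1815/533 → turn -1·90°
n=4: pose=(7,8,N); sL=60/101, sR=12/25; mL=1962/2525, mR=-1356/2525; mL+mR=6/25 → advance +1; mR−mL=-3318/2525 → turn -1·90°
n=5: pose=(7,9,E); sL=15/34, sR=5/6; mL=215/204, mR=-65/102; mL+mR=5/12 → advance +1; mR−mL=-115/68 → turn -1·90°
n=6: pose=(8,9,S); sL=60/61, sR=60/29; mL=4530/1769, mR=-2700/1769; mL+mR=30/29 → advance +1; mR−mL=-7230/1769 → turn -1·90°
n=7: pose=(8,8,W); sL=30/13, sR=30/41; mL=1005/533, mR=-810/533; mL+mR=15/41 → advance +1; mR−mL=-1815/533 → turn -1·90°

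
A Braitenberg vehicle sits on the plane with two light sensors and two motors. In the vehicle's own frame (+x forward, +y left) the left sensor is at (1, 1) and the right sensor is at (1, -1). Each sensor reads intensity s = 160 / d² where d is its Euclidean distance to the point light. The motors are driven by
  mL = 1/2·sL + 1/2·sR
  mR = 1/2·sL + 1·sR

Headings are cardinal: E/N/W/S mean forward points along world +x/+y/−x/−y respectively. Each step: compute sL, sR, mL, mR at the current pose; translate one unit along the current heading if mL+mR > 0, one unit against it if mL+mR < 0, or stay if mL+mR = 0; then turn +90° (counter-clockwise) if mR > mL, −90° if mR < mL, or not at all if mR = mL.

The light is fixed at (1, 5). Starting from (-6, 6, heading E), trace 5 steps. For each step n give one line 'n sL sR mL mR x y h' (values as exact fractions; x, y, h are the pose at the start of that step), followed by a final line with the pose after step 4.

0 4 40/9 38/9 58/9 -6 6 E
1 160/53 160/29 6560/1537 10800/1537 -5 6 N
2 16/5 80/29 432/145 632/145 -5 7 W
3 160/37 32/13 1632/481 2224/481 -6 7 S
4 4 40/9 38/9 58/9 -6 6 E
final -5 6 N

n=0: pose=(-6,6,E); sL=4, sR=40/9; mL=38/9, mR=58/9; mL+mR=32/3 → advance +1; mR−mL=20/9 → turn +1·90°
n=1: pose=(-5,6,N); sL=160/53, sR=160/29; mL=6560/1537, mR=10800/1537; mL+mR=17360/1537 → advance +1; mR−mL=80/29 → turn +1·90°
n=2: pose=(-5,7,W); sL=16/5, sR=80/29; mL=432/145, mR=632/145; mL+mR=1064/145 → advance +1; mR−mL=40/29 → turn +1·90°
n=3: pose=(-6,7,S); sL=160/37, sR=32/13; mL=1632/481, mR=2224/481; mL+mR=3856/481 → advance +1; mR−mL=16/13 → turn +1·90°
n=4: pose=(-6,6,E); sL=4, sR=40/9; mL=38/9, mR=58/9; mL+mR=32/3 → advance +1; mR−mL=20/9 → turn +1·90°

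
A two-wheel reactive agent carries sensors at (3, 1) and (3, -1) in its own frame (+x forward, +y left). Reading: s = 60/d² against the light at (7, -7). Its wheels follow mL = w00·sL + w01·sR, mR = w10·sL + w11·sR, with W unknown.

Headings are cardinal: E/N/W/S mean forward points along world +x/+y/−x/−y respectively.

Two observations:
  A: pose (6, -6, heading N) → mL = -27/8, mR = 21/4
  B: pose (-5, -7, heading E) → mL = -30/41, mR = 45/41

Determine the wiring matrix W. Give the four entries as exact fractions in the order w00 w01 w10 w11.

obs A: pose=(6,-6,N) → sL=3, sR=15/4, mL=-27/8, mR=21/4
obs B: pose=(-5,-7,E) → sL=30/41, sR=30/41, mL=-30/41, mR=45/41
sensor matrix S = [[3, 15/4], [30/41, 30/41]]; det S = -45/82
solve [mL_A; mL_B] = S·[w00; w01] and [mR_A; mR_B] = S·[w10; w11]:
  w00 = -1/2, w01 = -1/2, w10 = 1/2, w11 = 1

-1/2 -1/2 1/2 1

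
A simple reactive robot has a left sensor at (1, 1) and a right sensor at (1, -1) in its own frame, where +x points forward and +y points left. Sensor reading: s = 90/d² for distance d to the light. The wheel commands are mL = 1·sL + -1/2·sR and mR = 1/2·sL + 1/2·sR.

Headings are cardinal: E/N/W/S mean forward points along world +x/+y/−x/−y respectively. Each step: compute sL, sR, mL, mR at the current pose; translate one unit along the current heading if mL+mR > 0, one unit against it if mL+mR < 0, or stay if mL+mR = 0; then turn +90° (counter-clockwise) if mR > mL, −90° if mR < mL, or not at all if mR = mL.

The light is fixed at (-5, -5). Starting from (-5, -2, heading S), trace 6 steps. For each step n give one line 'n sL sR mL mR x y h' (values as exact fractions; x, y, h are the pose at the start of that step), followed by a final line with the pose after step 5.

n=0: pose=(-5,-2,S); sL=18, sR=18; mL=9, mR=18; mL+mR=27 → advance +1; mR−mL=9 → turn +1·90°
n=1: pose=(-5,-3,E); sL=9, sR=45; mL=-27/2, mR=27; mL+mR=27/2 → advance +1; mR−mL=81/2 → turn +1·90°
n=2: pose=(-4,-3,N); sL=10, sR=90/13; mL=85/13, mR=110/13; mL+mR=15 → advance +1; mR−mL=25/13 → turn +1·90°
n=3: pose=(-4,-2,W); sL=45/2, sR=45/8; mL=315/16, mR=225/16; mL+mR=135/4 → advance +1; mR−mL=-45/8 → turn -1·90°
n=4: pose=(-5,-2,N); sL=90/17, sR=90/17; mL=45/17, mR=90/17; mL+mR=135/17 → advance +1; mR−mL=45/17 → turn +1·90°
n=5: pose=(-5,-1,W); sL=9, sR=45/13; mL=189/26, mR=81/13; mL+mR=27/2 → advance +1; mR−mL=-27/26 → turn -1·90°

0 18 18 9 18 -5 -2 S
1 9 45 -27/2 27 -5 -3 E
2 10 90/13 85/13 110/13 -4 -3 N
3 45/2 45/8 315/16 225/16 -4 -2 W
4 90/17 90/17 45/17 90/17 -5 -2 N
5 9 45/13 189/26 81/13 -5 -1 W
final -6 -1 N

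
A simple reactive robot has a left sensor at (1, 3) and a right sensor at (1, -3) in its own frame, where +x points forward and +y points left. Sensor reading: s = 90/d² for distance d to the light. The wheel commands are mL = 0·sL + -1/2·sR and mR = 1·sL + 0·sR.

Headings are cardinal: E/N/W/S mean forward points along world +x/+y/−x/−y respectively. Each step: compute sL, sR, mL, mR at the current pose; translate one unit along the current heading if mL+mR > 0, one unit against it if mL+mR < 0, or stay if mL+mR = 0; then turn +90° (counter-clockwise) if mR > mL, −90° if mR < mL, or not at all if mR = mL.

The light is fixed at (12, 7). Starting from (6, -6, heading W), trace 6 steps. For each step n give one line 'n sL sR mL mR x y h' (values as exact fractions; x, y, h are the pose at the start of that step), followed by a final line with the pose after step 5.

n=0: pose=(6,-6,W); sL=18/61, sR=90/149; mL=-45/149, mR=18/61; mL+mR=-63/9089 → advance -1; mR−mL=5427/9089 → turn +1·90°
n=1: pose=(7,-6,S); sL=9/20, sR=9/26; mL=-9/52, mR=9/20; mL+mR=18/65 → advance +1; mR−mL=81/130 → turn +1·90°
n=2: pose=(7,-7,E); sL=90/137, sR=18/61; mL=-9/61, mR=90/137; mL+mR=4257/8357 → advance +1; mR−mL=6723/8357 → turn +1·90°
n=3: pose=(8,-7,N); sL=45/109, sR=9/17; mL=-9/34, mR=45/109; mL+mR=549/3706 → advance +1; mR−mL=2511/3706 → turn +1·90°
n=4: pose=(8,-6,W); sL=90/281, sR=18/25; mL=-9/25, mR=90/281; mL+mR=-279/7025 → advance -1; mR−mL=4779/7025 → turn +1·90°
n=5: pose=(9,-6,S); sL=45/98, sR=45/116; mL=-45/232, mR=45/98; mL+mR=3015/11368 → advance +1; mR−mL=7425/11368 → turn +1·90°

0 18/61 90/149 -45/149 18/61 6 -6 W
1 9/20 9/26 -9/52 9/20 7 -6 S
2 90/137 18/61 -9/61 90/137 7 -7 E
3 45/109 9/17 -9/34 45/109 8 -7 N
4 90/281 18/25 -9/25 90/281 8 -6 W
5 45/98 45/116 -45/232 45/98 9 -6 S
final 9 -7 E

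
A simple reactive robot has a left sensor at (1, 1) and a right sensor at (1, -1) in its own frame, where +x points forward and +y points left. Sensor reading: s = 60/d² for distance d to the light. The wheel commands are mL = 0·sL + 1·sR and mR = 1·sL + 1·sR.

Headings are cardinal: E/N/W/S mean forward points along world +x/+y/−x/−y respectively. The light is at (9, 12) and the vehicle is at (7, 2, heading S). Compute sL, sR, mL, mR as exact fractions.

left sensor world pos  = (8, 1); dL² = 122
right sensor world pos = (6, 1); dR² = 130
sL = 60/122 = 30/61
sR = 60/130 = 6/13
mL = 0·sL + 1·sR = 6/13
mR = 1·sL + 1·sR = 756/793

30/61 6/13 6/13 756/793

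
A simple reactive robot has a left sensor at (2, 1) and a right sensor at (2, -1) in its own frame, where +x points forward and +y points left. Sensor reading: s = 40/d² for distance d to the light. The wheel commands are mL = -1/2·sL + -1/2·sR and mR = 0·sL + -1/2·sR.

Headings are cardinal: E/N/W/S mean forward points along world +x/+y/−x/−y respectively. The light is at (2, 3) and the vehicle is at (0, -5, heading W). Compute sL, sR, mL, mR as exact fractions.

40/97 8/13 -648/1261 -4/13

left sensor world pos  = (-2, -6); dL² = 97
right sensor world pos = (-2, -4); dR² = 65
sL = 40/97 = 40/97
sR = 40/65 = 8/13
mL = -1/2·sL + -1/2·sR = -648/1261
mR = 0·sL + -1/2·sR = -4/13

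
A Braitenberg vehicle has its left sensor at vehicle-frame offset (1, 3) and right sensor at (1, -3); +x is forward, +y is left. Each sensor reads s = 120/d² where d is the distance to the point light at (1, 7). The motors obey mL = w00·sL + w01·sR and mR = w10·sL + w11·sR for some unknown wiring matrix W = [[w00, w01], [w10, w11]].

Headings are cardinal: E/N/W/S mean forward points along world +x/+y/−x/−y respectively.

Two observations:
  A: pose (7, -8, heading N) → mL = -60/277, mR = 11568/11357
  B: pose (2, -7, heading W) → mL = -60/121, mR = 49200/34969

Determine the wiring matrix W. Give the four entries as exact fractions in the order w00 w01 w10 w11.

0 -1/2 1 1

obs A: pose=(7,-8,N) → sL=24/41, sR=120/277, mL=-60/277, mR=11568/11357
obs B: pose=(2,-7,W) → sL=120/289, sR=120/121, mL=-60/121, mR=49200/34969
sensor matrix S = [[24/41, 120/277], [120/289, 120/121]]; det S = 159114240/397142933
solve [mL_A; mL_B] = S·[w00; w01] and [mR_A; mR_B] = S·[w10; w11]:
  w00 = 0, w01 = -1/2, w10 = 1, w11 = 1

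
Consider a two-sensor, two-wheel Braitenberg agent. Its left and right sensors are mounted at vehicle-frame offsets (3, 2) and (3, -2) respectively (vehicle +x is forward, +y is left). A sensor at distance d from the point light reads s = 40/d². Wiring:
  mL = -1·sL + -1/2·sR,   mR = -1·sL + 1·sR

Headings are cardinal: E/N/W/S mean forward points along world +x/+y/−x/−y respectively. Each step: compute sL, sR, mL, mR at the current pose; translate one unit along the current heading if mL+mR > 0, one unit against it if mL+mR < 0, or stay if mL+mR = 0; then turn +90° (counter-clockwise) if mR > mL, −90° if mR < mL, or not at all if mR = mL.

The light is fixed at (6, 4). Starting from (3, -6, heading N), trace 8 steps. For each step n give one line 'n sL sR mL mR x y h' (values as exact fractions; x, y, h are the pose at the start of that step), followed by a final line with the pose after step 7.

0 20/37 4/5 -174/185 48/185 3 -6 N
1 8/41 40/117 -1756/4797 704/4797 3 -7 W
2 10/49 10/53 -775/2597 -40/2597 4 -7 S
3 8/13 8/29 -284/377 -128/377 4 -6 E
4 20/37 4/5 -174/185 48/185 3 -6 N
5 8/41 40/117 -1756/4797 704/4797 3 -7 W
6 10/49 10/53 -775/2597 -40/2597 4 -7 S
7 8/13 8/29 -284/377 -128/377 4 -6 E
final 3 -6 N

n=0: pose=(3,-6,N); sL=20/37, sR=4/5; mL=-174/185, mR=48/185; mL+mR=-126/185 → advance -1; mR−mL=6/5 → turn +1·90°
n=1: pose=(3,-7,W); sL=8/41, sR=40/117; mL=-1756/4797, mR=704/4797; mL+mR=-1052/4797 → advance -1; mR−mL=20/39 → turn +1·90°
n=2: pose=(4,-7,S); sL=10/49, sR=10/53; mL=-775/2597, mR=-40/2597; mL+mR=-815/2597 → advance -1; mR−mL=15/53 → turn +1·90°
n=3: pose=(4,-6,E); sL=8/13, sR=8/29; mL=-284/377, mR=-128/377; mL+mR=-412/377 → advance -1; mR−mL=12/29 → turn +1·90°
n=4: pose=(3,-6,N); sL=20/37, sR=4/5; mL=-174/185, mR=48/185; mL+mR=-126/185 → advance -1; mR−mL=6/5 → turn +1·90°
n=5: pose=(3,-7,W); sL=8/41, sR=40/117; mL=-1756/4797, mR=704/4797; mL+mR=-1052/4797 → advance -1; mR−mL=20/39 → turn +1·90°
n=6: pose=(4,-7,S); sL=10/49, sR=10/53; mL=-775/2597, mR=-40/2597; mL+mR=-815/2597 → advance -1; mR−mL=15/53 → turn +1·90°
n=7: pose=(4,-6,E); sL=8/13, sR=8/29; mL=-284/377, mR=-128/377; mL+mR=-412/377 → advance -1; mR−mL=12/29 → turn +1·90°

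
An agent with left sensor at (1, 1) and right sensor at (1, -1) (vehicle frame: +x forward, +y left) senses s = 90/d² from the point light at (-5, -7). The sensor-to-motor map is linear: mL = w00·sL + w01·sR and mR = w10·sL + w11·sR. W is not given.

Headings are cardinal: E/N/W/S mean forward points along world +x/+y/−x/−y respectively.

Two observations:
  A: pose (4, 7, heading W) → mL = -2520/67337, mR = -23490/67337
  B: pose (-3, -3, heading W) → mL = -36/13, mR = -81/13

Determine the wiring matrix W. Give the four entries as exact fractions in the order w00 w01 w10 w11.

obs A: pose=(4,7,W) → sL=90/233, sR=90/289, mL=-2520/67337, mR=-23490/67337
obs B: pose=(-3,-3,W) → sL=9, sR=45/13, mL=-36/13, mR=-81/13
sensor matrix S = [[90/233, 90/289], [9, 45/13]]; det S = -1283040/875381
solve [mL_A; mL_B] = S·[w00; w01] and [mR_A; mR_B] = S·[w10; w11]:
  w00 = -1/2, w01 = 1/2, w10 = -1/2, w11 = -1/2

-1/2 1/2 -1/2 -1/2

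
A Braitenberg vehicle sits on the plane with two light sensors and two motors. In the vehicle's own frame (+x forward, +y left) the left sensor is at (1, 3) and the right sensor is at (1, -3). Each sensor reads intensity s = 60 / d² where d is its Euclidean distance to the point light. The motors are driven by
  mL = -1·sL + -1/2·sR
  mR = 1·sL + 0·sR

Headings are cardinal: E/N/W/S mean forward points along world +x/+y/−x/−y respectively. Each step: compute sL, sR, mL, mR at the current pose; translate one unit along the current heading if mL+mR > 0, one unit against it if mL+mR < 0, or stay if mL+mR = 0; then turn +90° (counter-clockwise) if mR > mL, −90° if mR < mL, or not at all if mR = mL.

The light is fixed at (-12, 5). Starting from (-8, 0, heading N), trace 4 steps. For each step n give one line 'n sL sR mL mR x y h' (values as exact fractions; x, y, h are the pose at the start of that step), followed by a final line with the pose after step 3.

0 60/17 12/13 -882/221 60/17 -8 0 N
1 2/3 10/3 -7/3 2/3 -8 -1 W
2 60/113 60/53 -6570/5989 60/113 -7 -1 S
3 3/2 3/5 -9/5 3/2 -7 0 E
final -8 0 N

n=0: pose=(-8,0,N); sL=60/17, sR=12/13; mL=-882/221, mR=60/17; mL+mR=-6/13 → advance -1; mR−mL=1662/221 → turn +1·90°
n=1: pose=(-8,-1,W); sL=2/3, sR=10/3; mL=-7/3, mR=2/3; mL+mR=-5/3 → advance -1; mR−mL=3 → turn +1·90°
n=2: pose=(-7,-1,S); sL=60/113, sR=60/53; mL=-6570/5989, mR=60/113; mL+mR=-30/53 → advance -1; mR−mL=9750/5989 → turn +1·90°
n=3: pose=(-7,0,E); sL=3/2, sR=3/5; mL=-9/5, mR=3/2; mL+mR=-3/10 → advance -1; mR−mL=33/10 → turn +1·90°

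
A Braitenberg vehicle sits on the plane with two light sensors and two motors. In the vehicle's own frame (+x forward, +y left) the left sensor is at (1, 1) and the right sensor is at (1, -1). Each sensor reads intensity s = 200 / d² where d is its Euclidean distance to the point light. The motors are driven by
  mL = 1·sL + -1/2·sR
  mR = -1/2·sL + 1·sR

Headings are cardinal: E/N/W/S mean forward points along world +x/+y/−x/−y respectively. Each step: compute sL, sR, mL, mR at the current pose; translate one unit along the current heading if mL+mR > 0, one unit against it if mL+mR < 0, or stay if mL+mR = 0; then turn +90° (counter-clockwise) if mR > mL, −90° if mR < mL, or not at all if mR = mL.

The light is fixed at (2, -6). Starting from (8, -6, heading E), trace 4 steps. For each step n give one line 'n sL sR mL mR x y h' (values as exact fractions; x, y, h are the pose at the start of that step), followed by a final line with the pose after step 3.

0 4 4 2 2 8 -6 E
1 40/13 40/13 20/13 20/13 9 -6 E
2 100/41 100/41 50/41 50/41 10 -6 E
3 200/101 200/101 100/101 100/101 11 -6 E
final 12 -6 E

n=0: pose=(8,-6,E); sL=4, sR=4; mL=2, mR=2; mL+mR=4 → advance +1; mR−mL=0 → turn +0·90°
n=1: pose=(9,-6,E); sL=40/13, sR=40/13; mL=20/13, mR=20/13; mL+mR=40/13 → advance +1; mR−mL=0 → turn +0·90°
n=2: pose=(10,-6,E); sL=100/41, sR=100/41; mL=50/41, mR=50/41; mL+mR=100/41 → advance +1; mR−mL=0 → turn +0·90°
n=3: pose=(11,-6,E); sL=200/101, sR=200/101; mL=100/101, mR=100/101; mL+mR=200/101 → advance +1; mR−mL=0 → turn +0·90°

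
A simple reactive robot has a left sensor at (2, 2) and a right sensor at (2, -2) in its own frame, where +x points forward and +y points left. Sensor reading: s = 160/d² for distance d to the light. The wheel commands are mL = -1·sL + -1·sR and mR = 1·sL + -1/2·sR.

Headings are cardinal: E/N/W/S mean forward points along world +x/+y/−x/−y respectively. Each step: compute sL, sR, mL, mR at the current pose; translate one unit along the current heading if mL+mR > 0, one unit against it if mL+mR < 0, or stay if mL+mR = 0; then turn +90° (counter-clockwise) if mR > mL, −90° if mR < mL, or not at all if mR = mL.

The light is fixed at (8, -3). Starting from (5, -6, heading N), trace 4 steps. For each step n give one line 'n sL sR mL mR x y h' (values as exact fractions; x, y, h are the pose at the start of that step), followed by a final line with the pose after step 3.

n=0: pose=(5,-6,N); sL=80/13, sR=80; mL=-1120/13, mR=-440/13; mL+mR=-120 → advance -1; mR−mL=680/13 → turn +1·90°
n=1: pose=(5,-7,W); sL=160/61, sR=160/29; mL=-14400/1769, mR=-240/1769; mL+mR=-240/29 → advance -1; mR−mL=14160/1769 → turn +1·90°
n=2: pose=(6,-7,S); sL=40/9, sR=40/13; mL=-880/117, mR=340/117; mL+mR=-60/13 → advance -1; mR−mL=1220/117 → turn +1·90°
n=3: pose=(6,-6,E); sL=160, sR=32/5; mL=-832/5, mR=784/5; mL+mR=-48/5 → advance -1; mR−mL=1616/5 → turn +1·90°

0 80/13 80 -1120/13 -440/13 5 -6 N
1 160/61 160/29 -14400/1769 -240/1769 5 -7 W
2 40/9 40/13 -880/117 340/117 6 -7 S
3 160 32/5 -832/5 784/5 6 -6 E
final 5 -6 N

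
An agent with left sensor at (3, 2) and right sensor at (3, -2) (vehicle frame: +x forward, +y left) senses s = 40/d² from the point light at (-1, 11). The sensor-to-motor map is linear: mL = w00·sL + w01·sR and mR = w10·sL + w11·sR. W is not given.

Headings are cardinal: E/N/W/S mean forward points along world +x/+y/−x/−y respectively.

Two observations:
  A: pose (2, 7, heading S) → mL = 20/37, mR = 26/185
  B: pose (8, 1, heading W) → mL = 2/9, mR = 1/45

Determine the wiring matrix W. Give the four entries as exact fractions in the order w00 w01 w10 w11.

1 0 1 -1/2

obs A: pose=(2,7,S) → sL=20/37, sR=4/5, mL=20/37, mR=26/185
obs B: pose=(8,1,W) → sL=2/9, sR=2/5, mL=2/9, mR=1/45
sensor matrix S = [[20/37, 4/5], [2/9, 2/5]]; det S = 64/1665
solve [mL_A; mL_B] = S·[w00; w01] and [mR_A; mR_B] = S·[w10; w11]:
  w00 = 1, w01 = 0, w10 = 1, w11 = -1/2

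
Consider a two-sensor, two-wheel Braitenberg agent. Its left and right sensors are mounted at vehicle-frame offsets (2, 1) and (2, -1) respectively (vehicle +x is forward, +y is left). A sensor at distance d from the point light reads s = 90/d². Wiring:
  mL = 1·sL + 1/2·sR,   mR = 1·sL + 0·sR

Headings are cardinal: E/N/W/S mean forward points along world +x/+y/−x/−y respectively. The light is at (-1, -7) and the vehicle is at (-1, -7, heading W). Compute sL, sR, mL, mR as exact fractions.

18 18 27 18

left sensor world pos  = (-3, -8); dL² = 5
right sensor world pos = (-3, -6); dR² = 5
sL = 90/5 = 18
sR = 90/5 = 18
mL = 1·sL + 1/2·sR = 27
mR = 1·sL + 0·sR = 18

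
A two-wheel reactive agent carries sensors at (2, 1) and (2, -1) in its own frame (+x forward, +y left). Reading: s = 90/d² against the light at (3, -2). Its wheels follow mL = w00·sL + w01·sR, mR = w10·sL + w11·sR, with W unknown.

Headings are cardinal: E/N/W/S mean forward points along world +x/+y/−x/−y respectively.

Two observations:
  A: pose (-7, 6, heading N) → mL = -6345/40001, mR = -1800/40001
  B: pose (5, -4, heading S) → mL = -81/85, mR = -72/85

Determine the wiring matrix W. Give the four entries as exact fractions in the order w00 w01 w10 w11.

obs A: pose=(-7,6,N) → sL=90/221, sR=90/181, mL=-6345/40001, mR=-1800/40001
obs B: pose=(5,-4,S) → sL=18/5, sR=90/17, mL=-81/85, mR=-72/85
sensor matrix S = [[90/221, 90/181], [18/5, 90/17]]; det S = 248832/680017
solve [mL_A; mL_B] = S·[w00; w01] and [mR_A; mR_B] = S·[w10; w11]:
  w00 = -1, w01 = 1/2, w10 = 1/2, w11 = -1/2

-1 1/2 1/2 -1/2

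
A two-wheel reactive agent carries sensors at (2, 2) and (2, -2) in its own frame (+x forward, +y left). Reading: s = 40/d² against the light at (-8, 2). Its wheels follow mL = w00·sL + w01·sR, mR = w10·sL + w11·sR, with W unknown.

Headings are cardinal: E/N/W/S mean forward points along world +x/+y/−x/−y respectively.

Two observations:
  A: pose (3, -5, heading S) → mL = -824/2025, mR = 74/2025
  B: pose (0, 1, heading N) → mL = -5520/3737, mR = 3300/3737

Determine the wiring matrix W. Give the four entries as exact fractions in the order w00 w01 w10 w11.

obs A: pose=(3,-5,S) → sL=4/25, sR=20/81, mL=-824/2025, mR=74/2025
obs B: pose=(0,1,N) → sL=40/37, sR=40/101, mL=-5520/3737, mR=3300/3737
sensor matrix S = [[4/25, 20/81], [40/37, 40/101]]; det S = -308096/1513485
solve [mL_A; mL_B] = S·[w00; w01] and [mR_A; mR_B] = S·[w10; w11]:
  w00 = -1, w01 = -1, w10 = 1, w11 = -1/2

-1 -1 1 -1/2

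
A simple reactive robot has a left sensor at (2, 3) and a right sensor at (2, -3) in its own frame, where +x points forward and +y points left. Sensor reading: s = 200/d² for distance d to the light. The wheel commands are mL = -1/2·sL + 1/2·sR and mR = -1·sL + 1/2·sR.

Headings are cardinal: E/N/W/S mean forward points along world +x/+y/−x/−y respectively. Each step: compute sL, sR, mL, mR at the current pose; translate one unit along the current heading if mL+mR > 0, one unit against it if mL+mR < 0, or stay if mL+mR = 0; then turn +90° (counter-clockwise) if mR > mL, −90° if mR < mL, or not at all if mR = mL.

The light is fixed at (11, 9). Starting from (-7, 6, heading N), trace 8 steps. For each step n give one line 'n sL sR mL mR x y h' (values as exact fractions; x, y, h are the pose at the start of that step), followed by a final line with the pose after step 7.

n=0: pose=(-7,6,N); sL=100/221, sR=100/113; mL=5400/24973, mR=-250/24973; mL+mR=5150/24973 → advance +1; mR−mL=-50/221 → turn -1·90°
n=1: pose=(-7,7,E); sL=200/257, sR=200/281; mL=-2400/72217, mR=-30500/72217; mL+mR=-32900/72217 → advance -1; mR−mL=-100/257 → turn -1·90°
n=2: pose=(-8,7,S); sL=25/34, sR=2/5; mL=-57/340, mR=-91/170; mL+mR=-239/340 → advance -1; mR−mL=-25/68 → turn -1·90°
n=3: pose=(-8,8,W); sL=200/457, sR=40/89; mL=240/40673, mR=-8660/40673; mL+mR=-8420/40673 → advance -1; mR−mL=-100/457 → turn -1·90°
n=4: pose=(-7,8,N); sL=100/221, sR=100/113; mL=5400/24973, mR=-250/24973; mL+mR=5150/24973 → advance +1; mR−mL=-50/221 → turn -1·90°
n=5: pose=(-7,9,E); sL=40/53, sR=40/53; mL=0, mR=-20/53; mL+mR=-20/53 → advance -1; mR−mL=-20/53 → turn -1·90°
n=6: pose=(-8,9,S); sL=10/13, sR=25/61; mL=-285/1586, mR=-895/1586; mL+mR=-590/793 → advance -1; mR−mL=-5/13 → turn -1·90°
n=7: pose=(-8,10,W); sL=40/89, sR=200/457; mL=-240/40673, mR=-9380/40673; mL+mR=-9620/40673 → advance -1; mR−mL=-20/89 → turn -1·90°

0 100/221 100/113 5400/24973 -250/24973 -7 6 N
1 200/257 200/281 -2400/72217 -30500/72217 -7 7 E
2 25/34 2/5 -57/340 -91/170 -8 7 S
3 200/457 40/89 240/40673 -8660/40673 -8 8 W
4 100/221 100/113 5400/24973 -250/24973 -7 8 N
5 40/53 40/53 0 -20/53 -7 9 E
6 10/13 25/61 -285/1586 -895/1586 -8 9 S
7 40/89 200/457 -240/40673 -9380/40673 -8 10 W
final -7 10 N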